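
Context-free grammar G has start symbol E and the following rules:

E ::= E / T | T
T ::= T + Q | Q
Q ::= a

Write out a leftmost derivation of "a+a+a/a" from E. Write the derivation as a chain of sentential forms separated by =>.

E => E/T   [E ::= E / T]
E/T => T/T   [E ::= T]
T/T => T+Q/T   [T ::= T + Q]
T+Q/T => T+Q+Q/T   [T ::= T + Q]
T+Q+Q/T => Q+Q+Q/T   [T ::= Q]
Q+Q+Q/T => a+Q+Q/T   [Q ::= a]
a+Q+Q/T => a+a+Q/T   [Q ::= a]
a+a+Q/T => a+a+a/T   [Q ::= a]
a+a+a/T => a+a+a/Q   [T ::= Q]
a+a+a/Q => a+a+a/a   [Q ::= a]

E => E/T => T/T => T+Q/T => T+Q+Q/T => Q+Q+Q/T => a+Q+Q/T => a+a+Q/T => a+a+a/T => a+a+a/Q => a+a+a/a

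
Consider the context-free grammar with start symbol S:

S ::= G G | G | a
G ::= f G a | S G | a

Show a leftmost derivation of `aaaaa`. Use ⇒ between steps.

S ⇒ GG ⇒ SGG ⇒ GGG ⇒ SGGG ⇒ GGGGG ⇒ aGGGG ⇒ aaGGG ⇒ aaaGG ⇒ aaaaG ⇒ aaaaa

S ⇒ GG   [S ::= G G]
GG ⇒ SGG   [G ::= S G]
SGG ⇒ GGG   [S ::= G]
GGG ⇒ SGGG   [G ::= S G]
SGGG ⇒ GGGGG   [S ::= G G]
GGGGG ⇒ aGGGG   [G ::= a]
aGGGG ⇒ aaGGG   [G ::= a]
aaGGG ⇒ aaaGG   [G ::= a]
aaaGG ⇒ aaaaG   [G ::= a]
aaaaG ⇒ aaaaa   [G ::= a]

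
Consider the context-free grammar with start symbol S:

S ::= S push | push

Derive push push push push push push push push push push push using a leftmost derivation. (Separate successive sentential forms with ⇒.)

S ⇒ S push ⇒ S push push ⇒ S push push push ⇒ S push push push push ⇒ S push push push push push ⇒ S push push push push push push ⇒ S push push push push push push push ⇒ S push push push push push push push push ⇒ S push push push push push push push push push ⇒ S push push push push push push push push push push ⇒ push push push push push push push push push push push

S ⇒ S push   [S ::= S push]
S push ⇒ S push push   [S ::= S push]
S push push ⇒ S push push push   [S ::= S push]
S push push push ⇒ S push push push push   [S ::= S push]
S push push push push ⇒ S push push push push push   [S ::= S push]
S push push push push push ⇒ S push push push push push push   [S ::= S push]
S push push push push push push ⇒ S push push push push push push push   [S ::= S push]
S push push push push push push push ⇒ S push push push push push push push push   [S ::= S push]
S push push push push push push push push ⇒ S push push push push push push push push push   [S ::= S push]
S push push push push push push push push push ⇒ S push push push push push push push push push push   [S ::= S push]
S push push push push push push push push push push ⇒ push push push push push push push push push push push   [S ::= push]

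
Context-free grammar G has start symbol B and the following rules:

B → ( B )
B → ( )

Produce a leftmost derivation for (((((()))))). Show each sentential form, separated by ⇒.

B ⇒ (B)   [B → ( B )]
(B) ⇒ ((B))   [B → ( B )]
((B)) ⇒ (((B)))   [B → ( B )]
(((B))) ⇒ ((((B))))   [B → ( B )]
((((B)))) ⇒ (((((B)))))   [B → ( B )]
(((((B))))) ⇒ (((((())))))   [B → ( )]

B⇒(B)⇒((B))⇒(((B)))⇒((((B))))⇒(((((B)))))⇒(((((())))))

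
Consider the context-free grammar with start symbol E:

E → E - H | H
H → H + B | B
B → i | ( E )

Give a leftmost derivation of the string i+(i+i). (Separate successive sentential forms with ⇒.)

E ⇒ H   [E → H]
H ⇒ H+B   [H → H + B]
H+B ⇒ B+B   [H → B]
B+B ⇒ i+B   [B → i]
i+B ⇒ i+(E)   [B → ( E )]
i+(E) ⇒ i+(H)   [E → H]
i+(H) ⇒ i+(H+B)   [H → H + B]
i+(H+B) ⇒ i+(B+B)   [H → B]
i+(B+B) ⇒ i+(i+B)   [B → i]
i+(i+B) ⇒ i+(i+i)   [B → i]

E ⇒ H ⇒ H+B ⇒ B+B ⇒ i+B ⇒ i+(E) ⇒ i+(H) ⇒ i+(H+B) ⇒ i+(B+B) ⇒ i+(i+B) ⇒ i+(i+i)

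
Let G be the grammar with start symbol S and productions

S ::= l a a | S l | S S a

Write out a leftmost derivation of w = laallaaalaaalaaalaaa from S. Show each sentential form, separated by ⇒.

S ⇒ SSa ⇒ SSaSa ⇒ SSaSaSa ⇒ SSaSaSaSa ⇒ SlSaSaSaSa ⇒ laalSaSaSaSa ⇒ laallaaaSaSaSa ⇒ laallaaalaaaSaSa ⇒ laallaaalaaalaaaSa ⇒ laallaaalaaalaaalaaa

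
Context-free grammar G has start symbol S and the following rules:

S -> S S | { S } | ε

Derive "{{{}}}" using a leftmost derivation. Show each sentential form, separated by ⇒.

S ⇒ SS ⇒ {S}S ⇒ {SS}S ⇒ {{S}S}S ⇒ {{SS}S}S ⇒ {{SSS}S}S ⇒ {{SSSS}S}S ⇒ {{{S}SSS}S}S ⇒ {{{}SSS}S}S ⇒ {{{}SS}S}S ⇒ {{{}S}S}S ⇒ {{{}}S}S ⇒ {{{}}}S ⇒ {{{}}}

S ⇒ SS   [S -> S S]
SS ⇒ {S}S   [S -> { S }]
{S}S ⇒ {SS}S   [S -> S S]
{SS}S ⇒ {{S}S}S   [S -> { S }]
{{S}S}S ⇒ {{SS}S}S   [S -> S S]
{{SS}S}S ⇒ {{SSS}S}S   [S -> S S]
{{SSS}S}S ⇒ {{SSSS}S}S   [S -> S S]
{{SSSS}S}S ⇒ {{{S}SSS}S}S   [S -> { S }]
{{{S}SSS}S}S ⇒ {{{}SSS}S}S   [S -> ε]
{{{}SSS}S}S ⇒ {{{}SS}S}S   [S -> ε]
{{{}SS}S}S ⇒ {{{}S}S}S   [S -> ε]
{{{}S}S}S ⇒ {{{}}S}S   [S -> ε]
{{{}}S}S ⇒ {{{}}}S   [S -> ε]
{{{}}}S ⇒ {{{}}}   [S -> ε]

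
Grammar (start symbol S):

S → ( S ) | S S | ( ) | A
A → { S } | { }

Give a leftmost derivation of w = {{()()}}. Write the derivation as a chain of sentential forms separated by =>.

S=>A=>{S}=>{A}=>{{S}}=>{{SS}}=>{{()S}}=>{{()()}}

S => A   [S → A]
A => {S}   [A → { S }]
{S} => {A}   [S → A]
{A} => {{S}}   [A → { S }]
{{S}} => {{SS}}   [S → S S]
{{SS}} => {{()S}}   [S → ( )]
{{()S}} => {{()()}}   [S → ( )]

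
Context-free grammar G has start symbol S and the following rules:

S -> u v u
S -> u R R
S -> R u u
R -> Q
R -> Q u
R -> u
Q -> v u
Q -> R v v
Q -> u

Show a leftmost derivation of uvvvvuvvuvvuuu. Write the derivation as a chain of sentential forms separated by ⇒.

S ⇒ Ruu   [S -> R u u]
Ruu ⇒ Quuu   [R -> Q u]
Quuu ⇒ Rvvuuu   [Q -> R v v]
Rvvuuu ⇒ Quvvuuu   [R -> Q u]
Quvvuuu ⇒ Rvvuvvuuu   [Q -> R v v]
Rvvuvvuuu ⇒ Quvvuvvuuu   [R -> Q u]
Quvvuvvuuu ⇒ Rvvuvvuvvuuu   [Q -> R v v]
Rvvuvvuvvuuu ⇒ Qvvuvvuvvuuu   [R -> Q]
Qvvuvvuvvuuu ⇒ Rvvvvuvvuvvuuu   [Q -> R v v]
Rvvvvuvvuvvuuu ⇒ Qvvvvuvvuvvuuu   [R -> Q]
Qvvvvuvvuvvuuu ⇒ uvvvvuvvuvvuuu   [Q -> u]

S⇒Ruu⇒Quuu⇒Rvvuuu⇒Quvvuuu⇒Rvvuvvuuu⇒Quvvuvvuuu⇒Rvvuvvuvvuuu⇒Qvvuvvuvvuuu⇒Rvvvvuvvuvvuuu⇒Qvvvvuvvuvvuuu⇒uvvvvuvvuvvuuu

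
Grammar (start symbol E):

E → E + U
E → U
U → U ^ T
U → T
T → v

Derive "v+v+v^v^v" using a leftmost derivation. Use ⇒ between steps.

E ⇒ E+U ⇒ E+U+U ⇒ U+U+U ⇒ T+U+U ⇒ v+U+U ⇒ v+T+U ⇒ v+v+U ⇒ v+v+U^T ⇒ v+v+U^T^T ⇒ v+v+T^T^T ⇒ v+v+v^T^T ⇒ v+v+v^v^T ⇒ v+v+v^v^v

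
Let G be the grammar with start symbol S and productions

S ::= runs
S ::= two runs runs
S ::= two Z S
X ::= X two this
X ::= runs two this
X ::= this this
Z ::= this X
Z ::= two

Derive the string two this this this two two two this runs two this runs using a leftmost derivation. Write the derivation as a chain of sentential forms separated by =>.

S => two Z S => two this X S => two this this this S => two this this this two Z S => two this this this two two S => two this this this two two two Z S => two this this this two two two this X S => two this this this two two two this runs two this S => two this this this two two two this runs two this runs

S => two Z S   [S ::= two Z S]
two Z S => two this X S   [Z ::= this X]
two this X S => two this this this S   [X ::= this this]
two this this this S => two this this this two Z S   [S ::= two Z S]
two this this this two Z S => two this this this two two S   [Z ::= two]
two this this this two two S => two this this this two two two Z S   [S ::= two Z S]
two this this this two two two Z S => two this this this two two two this X S   [Z ::= this X]
two this this this two two two this X S => two this this this two two two this runs two this S   [X ::= runs two this]
two this this this two two two this runs two this S => two this this this two two two this runs two this runs   [S ::= runs]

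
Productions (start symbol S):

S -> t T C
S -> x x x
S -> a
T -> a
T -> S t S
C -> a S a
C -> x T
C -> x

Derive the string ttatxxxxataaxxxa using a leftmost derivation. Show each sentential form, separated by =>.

S => tTC   [S -> t T C]
tTC => tStSC   [T -> S t S]
tStSC => ttTCtSC   [S -> t T C]
ttTCtSC => ttStSCtSC   [T -> S t S]
ttStSCtSC => ttatSCtSC   [S -> a]
ttatSCtSC => ttatxxxCtSC   [S -> x x x]
ttatxxxCtSC => ttatxxxxTtSC   [C -> x T]
ttatxxxxTtSC => ttatxxxxatSC   [T -> a]
ttatxxxxatSC => ttatxxxxataC   [S -> a]
ttatxxxxataC => ttatxxxxataaSa   [C -> a S a]
ttatxxxxataaSa => ttatxxxxataaxxxa   [S -> x x x]

S => tTC => tStSC => ttTCtSC => ttStSCtSC => ttatSCtSC => ttatxxxCtSC => ttatxxxxTtSC => ttatxxxxatSC => ttatxxxxataC => ttatxxxxataaSa => ttatxxxxataaxxxa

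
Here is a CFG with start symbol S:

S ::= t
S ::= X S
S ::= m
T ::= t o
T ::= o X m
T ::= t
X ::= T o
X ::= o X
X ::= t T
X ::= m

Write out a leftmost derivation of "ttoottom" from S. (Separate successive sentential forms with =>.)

S => XS => tTS => ttS => ttXS => ttoXS => ttooXS => ttootTS => ttoottoS => ttoottom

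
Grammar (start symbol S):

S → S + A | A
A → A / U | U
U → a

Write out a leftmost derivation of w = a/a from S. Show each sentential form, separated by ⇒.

S ⇒ A   [S → A]
A ⇒ A/U   [A → A / U]
A/U ⇒ U/U   [A → U]
U/U ⇒ a/U   [U → a]
a/U ⇒ a/a   [U → a]

S ⇒ A ⇒ A/U ⇒ U/U ⇒ a/U ⇒ a/a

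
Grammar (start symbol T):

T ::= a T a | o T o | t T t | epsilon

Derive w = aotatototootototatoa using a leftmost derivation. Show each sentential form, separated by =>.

T => aTa   [T ::= a T a]
aTa => aoToa   [T ::= o T o]
aoToa => aotTtoa   [T ::= t T t]
aotTtoa => aotaTatoa   [T ::= a T a]
aotaTatoa => aotatTtatoa   [T ::= t T t]
aotatTtatoa => aotatoTotatoa   [T ::= o T o]
aotatoTotatoa => aotatotTtotatoa   [T ::= t T t]
aotatotTtotatoa => aotatotoTototatoa   [T ::= o T o]
aotatotoTototatoa => aotatototTtototatoa   [T ::= t T t]
aotatototTtototatoa => aotatototoTotototatoa   [T ::= o T o]
aotatototoTotototatoa => aotatototootototatoa   [T ::= epsilon]

T => aTa => aoToa => aotTtoa => aotaTatoa => aotatTtatoa => aotatoTotatoa => aotatotTtotatoa => aotatotoTototatoa => aotatototTtototatoa => aotatototoTotototatoa => aotatototootototatoa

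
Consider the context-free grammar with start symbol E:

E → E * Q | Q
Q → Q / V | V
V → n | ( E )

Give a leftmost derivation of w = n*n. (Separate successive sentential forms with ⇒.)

E ⇒ E*Q ⇒ Q*Q ⇒ V*Q ⇒ n*Q ⇒ n*V ⇒ n*n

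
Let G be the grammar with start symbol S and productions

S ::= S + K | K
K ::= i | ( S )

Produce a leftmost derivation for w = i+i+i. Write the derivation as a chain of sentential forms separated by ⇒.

S ⇒ S+K ⇒ S+K+K ⇒ K+K+K ⇒ i+K+K ⇒ i+i+K ⇒ i+i+i

S ⇒ S+K   [S ::= S + K]
S+K ⇒ S+K+K   [S ::= S + K]
S+K+K ⇒ K+K+K   [S ::= K]
K+K+K ⇒ i+K+K   [K ::= i]
i+K+K ⇒ i+i+K   [K ::= i]
i+i+K ⇒ i+i+i   [K ::= i]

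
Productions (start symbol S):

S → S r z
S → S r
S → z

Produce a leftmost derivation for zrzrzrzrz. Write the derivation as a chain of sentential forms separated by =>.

S => Srz => Srzrz => Srzrzrz => Srzrzrzrz => zrzrzrzrz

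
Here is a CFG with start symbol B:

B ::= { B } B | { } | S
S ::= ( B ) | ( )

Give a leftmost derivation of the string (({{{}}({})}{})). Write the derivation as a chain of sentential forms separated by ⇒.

B ⇒ S ⇒ (B) ⇒ (S) ⇒ ((B)) ⇒ (({B}B)) ⇒ (({{B}B}B)) ⇒ (({{{}}B}B)) ⇒ (({{{}}S}B)) ⇒ (({{{}}(B)}B)) ⇒ (({{{}}({})}B)) ⇒ (({{{}}({})}{}))

B ⇒ S   [B ::= S]
S ⇒ (B)   [S ::= ( B )]
(B) ⇒ (S)   [B ::= S]
(S) ⇒ ((B))   [S ::= ( B )]
((B)) ⇒ (({B}B))   [B ::= { B } B]
(({B}B)) ⇒ (({{B}B}B))   [B ::= { B } B]
(({{B}B}B)) ⇒ (({{{}}B}B))   [B ::= { }]
(({{{}}B}B)) ⇒ (({{{}}S}B))   [B ::= S]
(({{{}}S}B)) ⇒ (({{{}}(B)}B))   [S ::= ( B )]
(({{{}}(B)}B)) ⇒ (({{{}}({})}B))   [B ::= { }]
(({{{}}({})}B)) ⇒ (({{{}}({})}{}))   [B ::= { }]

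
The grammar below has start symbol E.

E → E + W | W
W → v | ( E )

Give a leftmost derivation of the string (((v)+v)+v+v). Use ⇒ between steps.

E⇒W⇒(E)⇒(E+W)⇒(E+W+W)⇒(W+W+W)⇒((E)+W+W)⇒((E+W)+W+W)⇒((W+W)+W+W)⇒(((E)+W)+W+W)⇒(((W)+W)+W+W)⇒(((v)+W)+W+W)⇒(((v)+v)+W+W)⇒(((v)+v)+v+W)⇒(((v)+v)+v+v)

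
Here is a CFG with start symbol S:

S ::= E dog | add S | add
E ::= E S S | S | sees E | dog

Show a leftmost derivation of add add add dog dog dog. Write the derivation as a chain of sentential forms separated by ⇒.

S ⇒ add S ⇒ add add S ⇒ add add E dog ⇒ add add S dog ⇒ add add add S dog ⇒ add add add E dog dog ⇒ add add add dog dog dog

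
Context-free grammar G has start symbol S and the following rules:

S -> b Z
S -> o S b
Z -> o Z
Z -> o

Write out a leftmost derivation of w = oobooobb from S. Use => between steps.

S => oSb => ooSbb => oobZbb => ooboZbb => oobooZbb => oobooobb

S => oSb   [S -> o S b]
oSb => ooSbb   [S -> o S b]
ooSbb => oobZbb   [S -> b Z]
oobZbb => ooboZbb   [Z -> o Z]
ooboZbb => oobooZbb   [Z -> o Z]
oobooZbb => oobooobb   [Z -> o]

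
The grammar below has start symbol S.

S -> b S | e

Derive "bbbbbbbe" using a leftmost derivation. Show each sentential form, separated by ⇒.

S ⇒ bS ⇒ bbS ⇒ bbbS ⇒ bbbbS ⇒ bbbbbS ⇒ bbbbbbS ⇒ bbbbbbbS ⇒ bbbbbbbe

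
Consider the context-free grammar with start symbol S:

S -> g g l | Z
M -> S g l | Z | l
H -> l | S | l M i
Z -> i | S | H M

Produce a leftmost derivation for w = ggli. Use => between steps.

S => Z   [S -> Z]
Z => HM   [Z -> H M]
HM => SM   [H -> S]
SM => gglM   [S -> g g l]
gglM => gglZ   [M -> Z]
gglZ => ggli   [Z -> i]

S => Z => HM => SM => gglM => gglZ => ggli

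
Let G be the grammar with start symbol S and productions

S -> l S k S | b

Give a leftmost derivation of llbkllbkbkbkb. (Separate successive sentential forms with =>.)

S => lSkS => llSkSkS => llbkSkS => llbklSkSkS => llbkllSkSkSkS => llbkllbkSkSkS => llbkllbkbkSkS => llbkllbkbkbkS => llbkllbkbkbkb

S => lSkS   [S -> l S k S]
lSkS => llSkSkS   [S -> l S k S]
llSkSkS => llbkSkS   [S -> b]
llbkSkS => llbklSkSkS   [S -> l S k S]
llbklSkSkS => llbkllSkSkSkS   [S -> l S k S]
llbkllSkSkSkS => llbkllbkSkSkS   [S -> b]
llbkllbkSkSkS => llbkllbkbkSkS   [S -> b]
llbkllbkbkSkS => llbkllbkbkbkS   [S -> b]
llbkllbkbkbkS => llbkllbkbkbkb   [S -> b]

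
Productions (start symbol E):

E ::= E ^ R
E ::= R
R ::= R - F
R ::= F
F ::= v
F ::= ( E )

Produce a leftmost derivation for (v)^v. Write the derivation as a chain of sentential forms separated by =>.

E=>E^R=>R^R=>F^R=>(E)^R=>(R)^R=>(F)^R=>(v)^R=>(v)^F=>(v)^v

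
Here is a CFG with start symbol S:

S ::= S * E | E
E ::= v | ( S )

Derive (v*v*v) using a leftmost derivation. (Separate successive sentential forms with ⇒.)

S ⇒ E ⇒ (S) ⇒ (S*E) ⇒ (S*E*E) ⇒ (E*E*E) ⇒ (v*E*E) ⇒ (v*v*E) ⇒ (v*v*v)

S ⇒ E   [S ::= E]
E ⇒ (S)   [E ::= ( S )]
(S) ⇒ (S*E)   [S ::= S * E]
(S*E) ⇒ (S*E*E)   [S ::= S * E]
(S*E*E) ⇒ (E*E*E)   [S ::= E]
(E*E*E) ⇒ (v*E*E)   [E ::= v]
(v*E*E) ⇒ (v*v*E)   [E ::= v]
(v*v*E) ⇒ (v*v*v)   [E ::= v]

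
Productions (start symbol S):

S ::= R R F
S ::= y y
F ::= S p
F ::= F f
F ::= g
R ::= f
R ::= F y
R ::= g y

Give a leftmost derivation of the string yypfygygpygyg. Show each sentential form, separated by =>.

S => RRF   [S ::= R R F]
RRF => FyRF   [R ::= F y]
FyRF => SpyRF   [F ::= S p]
SpyRF => RRFpyRF   [S ::= R R F]
RRFpyRF => FyRFpyRF   [R ::= F y]
FyRFpyRF => FfyRFpyRF   [F ::= F f]
FfyRFpyRF => SpfyRFpyRF   [F ::= S p]
SpfyRFpyRF => yypfyRFpyRF   [S ::= y y]
yypfyRFpyRF => yypfygyFpyRF   [R ::= g y]
yypfygyFpyRF => yypfygygpyRF   [F ::= g]
yypfygygpyRF => yypfygygpygyF   [R ::= g y]
yypfygygpygyF => yypfygygpygyg   [F ::= g]

S => RRF => FyRF => SpyRF => RRFpyRF => FyRFpyRF => FfyRFpyRF => SpfyRFpyRF => yypfyRFpyRF => yypfygyFpyRF => yypfygygpyRF => yypfygygpygyF => yypfygygpygyg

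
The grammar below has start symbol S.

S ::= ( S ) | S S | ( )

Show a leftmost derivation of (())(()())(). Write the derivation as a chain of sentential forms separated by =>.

S => SS => SSS => (S)SS => (())SS => (())(S)S => (())(SS)S => (())(()S)S => (())(()())S => (())(()())()

S => SS   [S ::= S S]
SS => SSS   [S ::= S S]
SSS => (S)SS   [S ::= ( S )]
(S)SS => (())SS   [S ::= ( )]
(())SS => (())(S)S   [S ::= ( S )]
(())(S)S => (())(SS)S   [S ::= S S]
(())(SS)S => (())(()S)S   [S ::= ( )]
(())(()S)S => (())(()())S   [S ::= ( )]
(())(()())S => (())(()())()   [S ::= ( )]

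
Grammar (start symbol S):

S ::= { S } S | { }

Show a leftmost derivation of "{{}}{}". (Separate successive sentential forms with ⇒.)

S⇒{S}S⇒{{}}S⇒{{}}{}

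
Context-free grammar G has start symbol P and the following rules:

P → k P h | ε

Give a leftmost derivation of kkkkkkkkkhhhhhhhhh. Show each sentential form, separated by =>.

P=>kPh=>kkPhh=>kkkPhhh=>kkkkPhhhh=>kkkkkPhhhhh=>kkkkkkPhhhhhh=>kkkkkkkPhhhhhhh=>kkkkkkkkPhhhhhhhh=>kkkkkkkkkPhhhhhhhhh=>kkkkkkkkkhhhhhhhhh

P => kPh   [P → k P h]
kPh => kkPhh   [P → k P h]
kkPhh => kkkPhhh   [P → k P h]
kkkPhhh => kkkkPhhhh   [P → k P h]
kkkkPhhhh => kkkkkPhhhhh   [P → k P h]
kkkkkPhhhhh => kkkkkkPhhhhhh   [P → k P h]
kkkkkkPhhhhhh => kkkkkkkPhhhhhhh   [P → k P h]
kkkkkkkPhhhhhhh => kkkkkkkkPhhhhhhhh   [P → k P h]
kkkkkkkkPhhhhhhhh => kkkkkkkkkPhhhhhhhhh   [P → k P h]
kkkkkkkkkPhhhhhhhhh => kkkkkkkkkhhhhhhhhh   [P → ε]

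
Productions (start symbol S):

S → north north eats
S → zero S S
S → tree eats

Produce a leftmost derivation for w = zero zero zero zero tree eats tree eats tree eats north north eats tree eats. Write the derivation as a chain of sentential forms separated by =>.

S => zero S S => zero zero S S S => zero zero zero S S S S => zero zero zero zero S S S S S => zero zero zero zero tree eats S S S S => zero zero zero zero tree eats tree eats S S S => zero zero zero zero tree eats tree eats tree eats S S => zero zero zero zero tree eats tree eats tree eats north north eats S => zero zero zero zero tree eats tree eats tree eats north north eats tree eats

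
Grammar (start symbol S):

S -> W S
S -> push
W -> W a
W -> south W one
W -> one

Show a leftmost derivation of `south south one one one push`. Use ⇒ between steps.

S ⇒ W S ⇒ south W one S ⇒ south south W one one S ⇒ south south one one one S ⇒ south south one one one push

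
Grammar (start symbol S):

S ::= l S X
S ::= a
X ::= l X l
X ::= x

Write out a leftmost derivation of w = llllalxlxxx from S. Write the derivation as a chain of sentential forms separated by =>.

S => lSX => llSXX => lllSXXX => llllSXXXX => llllaXXXX => llllalXlXXX => llllalxlXXX => llllalxlxXX => llllalxlxxX => llllalxlxxx

S => lSX   [S ::= l S X]
lSX => llSXX   [S ::= l S X]
llSXX => lllSXXX   [S ::= l S X]
lllSXXX => llllSXXXX   [S ::= l S X]
llllSXXXX => llllaXXXX   [S ::= a]
llllaXXXX => llllalXlXXX   [X ::= l X l]
llllalXlXXX => llllalxlXXX   [X ::= x]
llllalxlXXX => llllalxlxXX   [X ::= x]
llllalxlxXX => llllalxlxxX   [X ::= x]
llllalxlxxX => llllalxlxxx   [X ::= x]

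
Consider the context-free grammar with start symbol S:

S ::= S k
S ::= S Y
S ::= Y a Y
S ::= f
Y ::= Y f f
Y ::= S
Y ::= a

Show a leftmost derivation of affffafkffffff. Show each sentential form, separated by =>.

S => YaY => YffaY => YffffaY => affffaY => affffaYff => affffaYffff => affffaYffffff => affffaSffffff => affffaSkffffff => affffafkffffff

S => YaY   [S ::= Y a Y]
YaY => YffaY   [Y ::= Y f f]
YffaY => YffffaY   [Y ::= Y f f]
YffffaY => affffaY   [Y ::= a]
affffaY => affffaYff   [Y ::= Y f f]
affffaYff => affffaYffff   [Y ::= Y f f]
affffaYffff => affffaYffffff   [Y ::= Y f f]
affffaYffffff => affffaSffffff   [Y ::= S]
affffaSffffff => affffaSkffffff   [S ::= S k]
affffaSkffffff => affffafkffffff   [S ::= f]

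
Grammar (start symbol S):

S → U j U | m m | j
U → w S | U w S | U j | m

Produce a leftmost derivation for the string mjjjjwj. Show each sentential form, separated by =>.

S => UjU => UjjU => UjjjU => UjjjjU => mjjjjU => mjjjjwS => mjjjjwj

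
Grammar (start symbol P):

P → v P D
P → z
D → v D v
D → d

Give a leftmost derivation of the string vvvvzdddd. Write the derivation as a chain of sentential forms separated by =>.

P=>vPD=>vvPDD=>vvvPDDD=>vvvvPDDDD=>vvvvzDDDD=>vvvvzdDDD=>vvvvzddDD=>vvvvzdddD=>vvvvzdddd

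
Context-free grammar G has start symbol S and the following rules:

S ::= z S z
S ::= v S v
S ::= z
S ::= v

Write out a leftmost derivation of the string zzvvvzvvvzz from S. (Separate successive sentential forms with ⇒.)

S ⇒ zSz ⇒ zzSzz ⇒ zzvSvzz ⇒ zzvvSvvzz ⇒ zzvvvSvvvzz ⇒ zzvvvzvvvzz

S ⇒ zSz   [S ::= z S z]
zSz ⇒ zzSzz   [S ::= z S z]
zzSzz ⇒ zzvSvzz   [S ::= v S v]
zzvSvzz ⇒ zzvvSvvzz   [S ::= v S v]
zzvvSvvzz ⇒ zzvvvSvvvzz   [S ::= v S v]
zzvvvSvvvzz ⇒ zzvvvzvvvzz   [S ::= z]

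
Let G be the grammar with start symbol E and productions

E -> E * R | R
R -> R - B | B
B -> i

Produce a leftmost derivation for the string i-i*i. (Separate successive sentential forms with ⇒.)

E ⇒ E*R   [E -> E * R]
E*R ⇒ R*R   [E -> R]
R*R ⇒ R-B*R   [R -> R - B]
R-B*R ⇒ B-B*R   [R -> B]
B-B*R ⇒ i-B*R   [B -> i]
i-B*R ⇒ i-i*R   [B -> i]
i-i*R ⇒ i-i*B   [R -> B]
i-i*B ⇒ i-i*i   [B -> i]

E ⇒ E*R ⇒ R*R ⇒ R-B*R ⇒ B-B*R ⇒ i-B*R ⇒ i-i*R ⇒ i-i*B ⇒ i-i*i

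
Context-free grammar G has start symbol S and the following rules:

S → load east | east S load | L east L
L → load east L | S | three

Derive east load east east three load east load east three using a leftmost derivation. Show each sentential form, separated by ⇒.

S ⇒ L east L   [S → L east L]
L east L ⇒ S east L   [L → S]
S east L ⇒ east S load east L   [S → east S load]
east S load east L ⇒ east L east L load east L   [S → L east L]
east L east L load east L ⇒ east S east L load east L   [L → S]
east S east L load east L ⇒ east load east east L load east L   [S → load east]
east load east east L load east L ⇒ east load east east three load east L   [L → three]
east load east east three load east L ⇒ east load east east three load east load east L   [L → load east L]
east load east east three load east load east L ⇒ east load east east three load east load east three   [L → three]

S ⇒ L east L ⇒ S east L ⇒ east S load east L ⇒ east L east L load east L ⇒ east S east L load east L ⇒ east load east east L load east L ⇒ east load east east three load east L ⇒ east load east east three load east load east L ⇒ east load east east three load east load east three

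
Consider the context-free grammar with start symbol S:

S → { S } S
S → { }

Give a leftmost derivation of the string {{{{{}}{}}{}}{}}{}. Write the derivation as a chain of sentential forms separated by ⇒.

S ⇒ {S}S ⇒ {{S}S}S ⇒ {{{S}S}S}S ⇒ {{{{S}S}S}S}S ⇒ {{{{{}}S}S}S}S ⇒ {{{{{}}{}}S}S}S ⇒ {{{{{}}{}}{}}S}S ⇒ {{{{{}}{}}{}}{}}S ⇒ {{{{{}}{}}{}}{}}{}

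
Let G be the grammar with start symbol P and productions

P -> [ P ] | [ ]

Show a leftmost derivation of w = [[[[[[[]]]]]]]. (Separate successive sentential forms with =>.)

P => [P] => [[P]] => [[[P]]] => [[[[P]]]] => [[[[[P]]]]] => [[[[[[P]]]]]] => [[[[[[[]]]]]]]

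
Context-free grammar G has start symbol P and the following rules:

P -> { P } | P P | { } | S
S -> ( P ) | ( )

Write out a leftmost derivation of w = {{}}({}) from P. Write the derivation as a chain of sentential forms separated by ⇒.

P⇒PP⇒{P}P⇒{{}}P⇒{{}}S⇒{{}}(P)⇒{{}}({})

P ⇒ PP   [P -> P P]
PP ⇒ {P}P   [P -> { P }]
{P}P ⇒ {{}}P   [P -> { }]
{{}}P ⇒ {{}}S   [P -> S]
{{}}S ⇒ {{}}(P)   [S -> ( P )]
{{}}(P) ⇒ {{}}({})   [P -> { }]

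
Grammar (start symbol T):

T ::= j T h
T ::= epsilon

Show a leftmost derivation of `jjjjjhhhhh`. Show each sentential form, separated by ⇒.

T ⇒ jTh ⇒ jjThh ⇒ jjjThhh ⇒ jjjjThhhh ⇒ jjjjjThhhhh ⇒ jjjjjhhhhh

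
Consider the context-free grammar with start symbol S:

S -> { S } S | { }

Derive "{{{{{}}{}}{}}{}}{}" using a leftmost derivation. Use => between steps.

S=>{S}S=>{{S}S}S=>{{{S}S}S}S=>{{{{S}S}S}S}S=>{{{{{}}S}S}S}S=>{{{{{}}{}}S}S}S=>{{{{{}}{}}{}}S}S=>{{{{{}}{}}{}}{}}S=>{{{{{}}{}}{}}{}}{}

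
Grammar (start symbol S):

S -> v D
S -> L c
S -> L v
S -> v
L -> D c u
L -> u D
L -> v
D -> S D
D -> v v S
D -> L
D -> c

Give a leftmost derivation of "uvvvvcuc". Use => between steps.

S => Lc => uDc => uLc => uDcuc => uvvScuc => uvvvDcuc => uvvvLcuc => uvvvvcuc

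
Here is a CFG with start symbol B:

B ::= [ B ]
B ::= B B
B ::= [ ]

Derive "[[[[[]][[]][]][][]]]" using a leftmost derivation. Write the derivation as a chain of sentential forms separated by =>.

B=>[B]=>[[B]]=>[[BB]]=>[[BBB]]=>[[[B]BB]]=>[[[BB]BB]]=>[[[BBB]BB]]=>[[[[B]BB]BB]]=>[[[[[]]BB]BB]]=>[[[[[]][B]B]BB]]=>[[[[[]][[]]B]BB]]=>[[[[[]][[]][]]BB]]=>[[[[[]][[]][]][]B]]=>[[[[[]][[]][]][][]]]

B => [B]   [B ::= [ B ]]
[B] => [[B]]   [B ::= [ B ]]
[[B]] => [[BB]]   [B ::= B B]
[[BB]] => [[BBB]]   [B ::= B B]
[[BBB]] => [[[B]BB]]   [B ::= [ B ]]
[[[B]BB]] => [[[BB]BB]]   [B ::= B B]
[[[BB]BB]] => [[[BBB]BB]]   [B ::= B B]
[[[BBB]BB]] => [[[[B]BB]BB]]   [B ::= [ B ]]
[[[[B]BB]BB]] => [[[[[]]BB]BB]]   [B ::= [ ]]
[[[[[]]BB]BB]] => [[[[[]][B]B]BB]]   [B ::= [ B ]]
[[[[[]][B]B]BB]] => [[[[[]][[]]B]BB]]   [B ::= [ ]]
[[[[[]][[]]B]BB]] => [[[[[]][[]][]]BB]]   [B ::= [ ]]
[[[[[]][[]][]]BB]] => [[[[[]][[]][]][]B]]   [B ::= [ ]]
[[[[[]][[]][]][]B]] => [[[[[]][[]][]][][]]]   [B ::= [ ]]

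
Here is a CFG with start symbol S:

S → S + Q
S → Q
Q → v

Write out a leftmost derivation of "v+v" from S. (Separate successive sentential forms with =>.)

S => S+Q   [S → S + Q]
S+Q => Q+Q   [S → Q]
Q+Q => v+Q   [Q → v]
v+Q => v+v   [Q → v]

S => S+Q => Q+Q => v+Q => v+v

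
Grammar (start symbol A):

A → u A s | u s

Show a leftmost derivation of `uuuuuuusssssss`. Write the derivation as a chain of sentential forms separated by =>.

A => uAs   [A → u A s]
uAs => uuAss   [A → u A s]
uuAss => uuuAsss   [A → u A s]
uuuAsss => uuuuAssss   [A → u A s]
uuuuAssss => uuuuuAsssss   [A → u A s]
uuuuuAsssss => uuuuuuAssssss   [A → u A s]
uuuuuuAssssss => uuuuuuusssssss   [A → u s]

A => uAs => uuAss => uuuAsss => uuuuAssss => uuuuuAsssss => uuuuuuAssssss => uuuuuuusssssss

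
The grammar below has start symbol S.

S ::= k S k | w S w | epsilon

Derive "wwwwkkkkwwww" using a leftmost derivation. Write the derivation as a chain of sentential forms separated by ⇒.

S ⇒ wSw ⇒ wwSww ⇒ wwwSwww ⇒ wwwwSwwww ⇒ wwwwkSkwwww ⇒ wwwwkkSkkwwww ⇒ wwwwkkkkwwww

S ⇒ wSw   [S ::= w S w]
wSw ⇒ wwSww   [S ::= w S w]
wwSww ⇒ wwwSwww   [S ::= w S w]
wwwSwww ⇒ wwwwSwwww   [S ::= w S w]
wwwwSwwww ⇒ wwwwkSkwwww   [S ::= k S k]
wwwwkSkwwww ⇒ wwwwkkSkkwwww   [S ::= k S k]
wwwwkkSkkwwww ⇒ wwwwkkkkwwww   [S ::= epsilon]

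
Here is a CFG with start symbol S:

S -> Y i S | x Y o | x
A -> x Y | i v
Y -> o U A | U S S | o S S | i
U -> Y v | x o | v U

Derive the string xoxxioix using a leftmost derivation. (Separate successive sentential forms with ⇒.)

S ⇒ YiS ⇒ USSiS ⇒ xoSSiS ⇒ xoxSiS ⇒ xoxxYoiS ⇒ xoxxioiS ⇒ xoxxioix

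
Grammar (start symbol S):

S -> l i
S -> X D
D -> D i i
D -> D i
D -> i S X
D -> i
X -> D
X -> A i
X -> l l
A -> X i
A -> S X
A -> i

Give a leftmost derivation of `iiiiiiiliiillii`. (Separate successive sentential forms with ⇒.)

S ⇒ XD   [S -> X D]
XD ⇒ AiD   [X -> A i]
AiD ⇒ iiD   [A -> i]
iiD ⇒ iiDii   [D -> D i i]
iiDii ⇒ iiiSXii   [D -> i S X]
iiiSXii ⇒ iiiXDXii   [S -> X D]
iiiXDXii ⇒ iiiDDXii   [X -> D]
iiiDDXii ⇒ iiiDiiDXii   [D -> D i i]
iiiDiiDXii ⇒ iiiiiiDXii   [D -> i]
iiiiiiDXii ⇒ iiiiiiiSXXii   [D -> i S X]
iiiiiiiSXXii ⇒ iiiiiiiliXXii   [S -> l i]
iiiiiiiliXXii ⇒ iiiiiiiliAiXii   [X -> A i]
iiiiiiiliAiXii ⇒ iiiiiiiliiiXii   [A -> i]
iiiiiiiliiiXii ⇒ iiiiiiiliiillii   [X -> l l]

S ⇒ XD ⇒ AiD ⇒ iiD ⇒ iiDii ⇒ iiiSXii ⇒ iiiXDXii ⇒ iiiDDXii ⇒ iiiDiiDXii ⇒ iiiiiiDXii ⇒ iiiiiiiSXXii ⇒ iiiiiiiliXXii ⇒ iiiiiiiliAiXii ⇒ iiiiiiiliiiXii ⇒ iiiiiiiliiillii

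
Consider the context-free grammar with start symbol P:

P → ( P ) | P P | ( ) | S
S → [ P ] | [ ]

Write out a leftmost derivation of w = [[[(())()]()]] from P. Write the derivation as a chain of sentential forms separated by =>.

P => S   [P → S]
S => [P]   [S → [ P ]]
[P] => [S]   [P → S]
[S] => [[P]]   [S → [ P ]]
[[P]] => [[PP]]   [P → P P]
[[PP]] => [[SP]]   [P → S]
[[SP]] => [[[P]P]]   [S → [ P ]]
[[[P]P]] => [[[PP]P]]   [P → P P]
[[[PP]P]] => [[[(P)P]P]]   [P → ( P )]
[[[(P)P]P]] => [[[(())P]P]]   [P → ( )]
[[[(())P]P]] => [[[(())()]P]]   [P → ( )]
[[[(())()]P]] => [[[(())()]()]]   [P → ( )]

P => S => [P] => [S] => [[P]] => [[PP]] => [[SP]] => [[[P]P]] => [[[PP]P]] => [[[(P)P]P]] => [[[(())P]P]] => [[[(())()]P]] => [[[(())()]()]]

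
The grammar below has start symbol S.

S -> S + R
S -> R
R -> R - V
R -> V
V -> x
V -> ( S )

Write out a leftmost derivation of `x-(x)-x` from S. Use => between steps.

S => R   [S -> R]
R => R-V   [R -> R - V]
R-V => R-V-V   [R -> R - V]
R-V-V => V-V-V   [R -> V]
V-V-V => x-V-V   [V -> x]
x-V-V => x-(S)-V   [V -> ( S )]
x-(S)-V => x-(R)-V   [S -> R]
x-(R)-V => x-(V)-V   [R -> V]
x-(V)-V => x-(x)-V   [V -> x]
x-(x)-V => x-(x)-x   [V -> x]

S => R => R-V => R-V-V => V-V-V => x-V-V => x-(S)-V => x-(R)-V => x-(V)-V => x-(x)-V => x-(x)-x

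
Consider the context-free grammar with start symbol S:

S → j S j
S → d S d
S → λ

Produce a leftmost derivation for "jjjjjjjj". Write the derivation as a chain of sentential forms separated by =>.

S=>jSj=>jjSjj=>jjjSjjj=>jjjjSjjjj=>jjjjjjjj

S => jSj   [S → j S j]
jSj => jjSjj   [S → j S j]
jjSjj => jjjSjjj   [S → j S j]
jjjSjjj => jjjjSjjjj   [S → j S j]
jjjjSjjjj => jjjjjjjj   [S → λ]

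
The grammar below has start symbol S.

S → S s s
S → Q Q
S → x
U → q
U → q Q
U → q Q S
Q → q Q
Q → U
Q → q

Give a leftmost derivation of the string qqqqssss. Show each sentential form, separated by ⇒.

S ⇒ Sss ⇒ Sssss ⇒ QQssss ⇒ qQssss ⇒ qqQssss ⇒ qqqQssss ⇒ qqqqssss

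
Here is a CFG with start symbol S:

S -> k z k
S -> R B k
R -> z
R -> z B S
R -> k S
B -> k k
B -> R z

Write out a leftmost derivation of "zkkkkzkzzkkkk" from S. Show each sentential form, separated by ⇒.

S ⇒ RBk ⇒ zBSBk ⇒ zkkSBk ⇒ zkkRBkBk ⇒ zkkkSBkBk ⇒ zkkkkzkBkBk ⇒ zkkkkzkRzkBk ⇒ zkkkkzkzzkBk ⇒ zkkkkzkzzkkkk

S ⇒ RBk   [S -> R B k]
RBk ⇒ zBSBk   [R -> z B S]
zBSBk ⇒ zkkSBk   [B -> k k]
zkkSBk ⇒ zkkRBkBk   [S -> R B k]
zkkRBkBk ⇒ zkkkSBkBk   [R -> k S]
zkkkSBkBk ⇒ zkkkkzkBkBk   [S -> k z k]
zkkkkzkBkBk ⇒ zkkkkzkRzkBk   [B -> R z]
zkkkkzkRzkBk ⇒ zkkkkzkzzkBk   [R -> z]
zkkkkzkzzkBk ⇒ zkkkkzkzzkkkk   [B -> k k]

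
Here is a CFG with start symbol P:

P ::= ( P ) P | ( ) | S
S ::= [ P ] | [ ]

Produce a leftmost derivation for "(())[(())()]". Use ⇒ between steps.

P ⇒ (P)P ⇒ (())P ⇒ (())S ⇒ (())[P] ⇒ (())[(P)P] ⇒ (())[(())P] ⇒ (())[(())()]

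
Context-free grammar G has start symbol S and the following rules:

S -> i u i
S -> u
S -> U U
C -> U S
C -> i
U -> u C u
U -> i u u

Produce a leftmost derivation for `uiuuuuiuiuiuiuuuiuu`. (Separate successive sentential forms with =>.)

S=>UU=>uCuU=>uUSuU=>uiuuSuU=>uiuuUUuU=>uiuuuCuUuU=>uiuuuUSuUuU=>uiuuuuCuSuUuU=>uiuuuuiuSuUuU=>uiuuuuiuiuiuUuU=>uiuuuuiuiuiuiuuuU=>uiuuuuiuiuiuiuuuiuu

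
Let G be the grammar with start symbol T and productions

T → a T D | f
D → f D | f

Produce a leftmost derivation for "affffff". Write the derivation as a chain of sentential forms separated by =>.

T => aTD   [T → a T D]
aTD => afD   [T → f]
afD => affD   [D → f D]
affD => afffD   [D → f D]
afffD => affffD   [D → f D]
affffD => afffffD   [D → f D]
afffffD => affffff   [D → f]

T=>aTD=>afD=>affD=>afffD=>affffD=>afffffD=>affffff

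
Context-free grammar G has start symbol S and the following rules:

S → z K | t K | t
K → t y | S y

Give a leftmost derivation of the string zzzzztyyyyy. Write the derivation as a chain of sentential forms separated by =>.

S => zK   [S → z K]
zK => zSy   [K → S y]
zSy => zzKy   [S → z K]
zzKy => zzSyy   [K → S y]
zzSyy => zzzKyy   [S → z K]
zzzKyy => zzzSyyy   [K → S y]
zzzSyyy => zzzzKyyy   [S → z K]
zzzzKyyy => zzzzSyyyy   [K → S y]
zzzzSyyyy => zzzzzKyyyy   [S → z K]
zzzzzKyyyy => zzzzztyyyyy   [K → t y]

S => zK => zSy => zzKy => zzSyy => zzzKyy => zzzSyyy => zzzzKyyy => zzzzSyyyy => zzzzzKyyyy => zzzzztyyyyy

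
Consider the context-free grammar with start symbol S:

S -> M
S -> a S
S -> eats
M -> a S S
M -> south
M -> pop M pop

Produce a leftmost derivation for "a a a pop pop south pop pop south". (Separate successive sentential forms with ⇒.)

S ⇒ a S ⇒ a a S ⇒ a a M ⇒ a a a S S ⇒ a a a M S ⇒ a a a pop M pop S ⇒ a a a pop pop M pop pop S ⇒ a a a pop pop south pop pop S ⇒ a a a pop pop south pop pop M ⇒ a a a pop pop south pop pop south

S ⇒ a S   [S -> a S]
a S ⇒ a a S   [S -> a S]
a a S ⇒ a a M   [S -> M]
a a M ⇒ a a a S S   [M -> a S S]
a a a S S ⇒ a a a M S   [S -> M]
a a a M S ⇒ a a a pop M pop S   [M -> pop M pop]
a a a pop M pop S ⇒ a a a pop pop M pop pop S   [M -> pop M pop]
a a a pop pop M pop pop S ⇒ a a a pop pop south pop pop S   [M -> south]
a a a pop pop south pop pop S ⇒ a a a pop pop south pop pop M   [S -> M]
a a a pop pop south pop pop M ⇒ a a a pop pop south pop pop south   [M -> south]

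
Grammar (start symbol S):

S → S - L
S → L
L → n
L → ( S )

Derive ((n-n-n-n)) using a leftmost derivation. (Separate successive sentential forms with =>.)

S => L => (S) => (L) => ((S)) => ((S-L)) => ((S-L-L)) => ((S-L-L-L)) => ((L-L-L-L)) => ((n-L-L-L)) => ((n-n-L-L)) => ((n-n-n-L)) => ((n-n-n-n))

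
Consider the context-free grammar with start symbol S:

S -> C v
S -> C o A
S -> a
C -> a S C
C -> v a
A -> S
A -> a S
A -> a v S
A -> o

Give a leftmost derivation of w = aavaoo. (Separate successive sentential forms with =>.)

S => CoA   [S -> C o A]
CoA => aSCoA   [C -> a S C]
aSCoA => aaCoA   [S -> a]
aaCoA => aavaoA   [C -> v a]
aavaoA => aavaoo   [A -> o]

S => CoA => aSCoA => aaCoA => aavaoA => aavaoo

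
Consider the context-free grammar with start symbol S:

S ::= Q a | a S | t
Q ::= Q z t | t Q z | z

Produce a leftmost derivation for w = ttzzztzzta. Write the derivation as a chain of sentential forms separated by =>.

S => Qa => Qzta => tQzzta => tQztzzta => ttQzztzzta => ttzzztzzta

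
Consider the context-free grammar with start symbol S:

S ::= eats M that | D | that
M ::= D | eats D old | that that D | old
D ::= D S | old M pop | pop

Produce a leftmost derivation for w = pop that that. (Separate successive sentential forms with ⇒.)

S ⇒ D   [S ::= D]
D ⇒ D S   [D ::= D S]
D S ⇒ D S S   [D ::= D S]
D S S ⇒ pop S S   [D ::= pop]
pop S S ⇒ pop that S   [S ::= that]
pop that S ⇒ pop that that   [S ::= that]

S ⇒ D ⇒ D S ⇒ D S S ⇒ pop S S ⇒ pop that S ⇒ pop that that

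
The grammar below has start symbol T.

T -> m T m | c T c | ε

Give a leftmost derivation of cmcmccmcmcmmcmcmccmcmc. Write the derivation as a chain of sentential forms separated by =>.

T => cTc   [T -> c T c]
cTc => cmTmc   [T -> m T m]
cmTmc => cmcTcmc   [T -> c T c]
cmcTcmc => cmcmTmcmc   [T -> m T m]
cmcmTmcmc => cmcmcTcmcmc   [T -> c T c]
cmcmcTcmcmc => cmcmccTccmcmc   [T -> c T c]
cmcmccTccmcmc => cmcmccmTmccmcmc   [T -> m T m]
cmcmccmTmccmcmc => cmcmccmcTcmccmcmc   [T -> c T c]
cmcmccmcTcmccmcmc => cmcmccmcmTmcmccmcmc   [T -> m T m]
cmcmccmcmTmcmccmcmc => cmcmccmcmcTcmcmccmcmc   [T -> c T c]
cmcmccmcmcTcmcmccmcmc => cmcmccmcmcmTmcmcmccmcmc   [T -> m T m]
cmcmccmcmcmTmcmcmccmcmc => cmcmccmcmcmmcmcmccmcmc   [T -> ε]

T=>cTc=>cmTmc=>cmcTcmc=>cmcmTmcmc=>cmcmcTcmcmc=>cmcmccTccmcmc=>cmcmccmTmccmcmc=>cmcmccmcTcmccmcmc=>cmcmccmcmTmcmccmcmc=>cmcmccmcmcTcmcmccmcmc=>cmcmccmcmcmTmcmcmccmcmc=>cmcmccmcmcmmcmcmccmcmc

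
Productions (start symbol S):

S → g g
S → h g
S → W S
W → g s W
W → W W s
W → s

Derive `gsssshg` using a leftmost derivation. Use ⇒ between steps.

S ⇒ WS ⇒ gsWS ⇒ gsWWsS ⇒ gssWsS ⇒ gssssS ⇒ gsssshg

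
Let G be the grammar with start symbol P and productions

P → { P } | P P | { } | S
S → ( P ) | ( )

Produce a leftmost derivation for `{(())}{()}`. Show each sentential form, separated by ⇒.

P ⇒ PP ⇒ {P}P ⇒ {S}P ⇒ {(P)}P ⇒ {(S)}P ⇒ {(())}P ⇒ {(())}{P} ⇒ {(())}{S} ⇒ {(())}{()}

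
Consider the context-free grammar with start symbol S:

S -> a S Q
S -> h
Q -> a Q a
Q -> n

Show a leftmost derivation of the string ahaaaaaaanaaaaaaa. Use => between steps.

S=>aSQ=>ahQ=>ahaQa=>ahaaQaa=>ahaaaQaaa=>ahaaaaQaaaa=>ahaaaaaQaaaaa=>ahaaaaaaQaaaaaa=>ahaaaaaaaQaaaaaaa=>ahaaaaaaanaaaaaaa

S => aSQ   [S -> a S Q]
aSQ => ahQ   [S -> h]
ahQ => ahaQa   [Q -> a Q a]
ahaQa => ahaaQaa   [Q -> a Q a]
ahaaQaa => ahaaaQaaa   [Q -> a Q a]
ahaaaQaaa => ahaaaaQaaaa   [Q -> a Q a]
ahaaaaQaaaa => ahaaaaaQaaaaa   [Q -> a Q a]
ahaaaaaQaaaaa => ahaaaaaaQaaaaaa   [Q -> a Q a]
ahaaaaaaQaaaaaa => ahaaaaaaaQaaaaaaa   [Q -> a Q a]
ahaaaaaaaQaaaaaaa => ahaaaaaaanaaaaaaa   [Q -> n]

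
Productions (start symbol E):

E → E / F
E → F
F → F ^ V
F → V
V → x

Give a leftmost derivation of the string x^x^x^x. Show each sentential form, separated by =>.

E => F => F^V => F^V^V => F^V^V^V => V^V^V^V => x^V^V^V => x^x^V^V => x^x^x^V => x^x^x^x

E => F   [E → F]
F => F^V   [F → F ^ V]
F^V => F^V^V   [F → F ^ V]
F^V^V => F^V^V^V   [F → F ^ V]
F^V^V^V => V^V^V^V   [F → V]
V^V^V^V => x^V^V^V   [V → x]
x^V^V^V => x^x^V^V   [V → x]
x^x^V^V => x^x^x^V   [V → x]
x^x^x^V => x^x^x^x   [V → x]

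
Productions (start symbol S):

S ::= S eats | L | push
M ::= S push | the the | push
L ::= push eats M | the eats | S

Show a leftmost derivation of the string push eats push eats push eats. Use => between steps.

S => S eats => L eats => push eats M eats => push eats S push eats => push eats S eats push eats => push eats push eats push eats

S => S eats   [S ::= S eats]
S eats => L eats   [S ::= L]
L eats => push eats M eats   [L ::= push eats M]
push eats M eats => push eats S push eats   [M ::= S push]
push eats S push eats => push eats S eats push eats   [S ::= S eats]
push eats S eats push eats => push eats push eats push eats   [S ::= push]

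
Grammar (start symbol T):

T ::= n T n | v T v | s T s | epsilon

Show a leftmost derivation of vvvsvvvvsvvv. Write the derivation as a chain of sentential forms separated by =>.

T => vTv   [T ::= v T v]
vTv => vvTvv   [T ::= v T v]
vvTvv => vvvTvvv   [T ::= v T v]
vvvTvvv => vvvsTsvvv   [T ::= s T s]
vvvsTsvvv => vvvsvTvsvvv   [T ::= v T v]
vvvsvTvsvvv => vvvsvvTvvsvvv   [T ::= v T v]
vvvsvvTvvsvvv => vvvsvvvvsvvv   [T ::= epsilon]

T=>vTv=>vvTvv=>vvvTvvv=>vvvsTsvvv=>vvvsvTvsvvv=>vvvsvvTvvsvvv=>vvvsvvvvsvvv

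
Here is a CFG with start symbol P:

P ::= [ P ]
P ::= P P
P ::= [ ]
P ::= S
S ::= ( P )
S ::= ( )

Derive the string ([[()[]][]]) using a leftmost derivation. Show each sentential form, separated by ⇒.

P ⇒ S ⇒ (P) ⇒ ([P]) ⇒ ([PP]) ⇒ ([[P]P]) ⇒ ([[PP]P]) ⇒ ([[SP]P]) ⇒ ([[()P]P]) ⇒ ([[()[]]P]) ⇒ ([[()[]][]])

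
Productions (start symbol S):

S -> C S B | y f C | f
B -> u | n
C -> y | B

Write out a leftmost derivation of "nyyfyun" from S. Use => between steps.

S => CSB   [S -> C S B]
CSB => BSB   [C -> B]
BSB => nSB   [B -> n]
nSB => nCSBB   [S -> C S B]
nCSBB => nySBB   [C -> y]
nySBB => nyyfCBB   [S -> y f C]
nyyfCBB => nyyfyBB   [C -> y]
nyyfyBB => nyyfyuB   [B -> u]
nyyfyuB => nyyfyun   [B -> n]

S=>CSB=>BSB=>nSB=>nCSBB=>nySBB=>nyyfCBB=>nyyfyBB=>nyyfyuB=>nyyfyun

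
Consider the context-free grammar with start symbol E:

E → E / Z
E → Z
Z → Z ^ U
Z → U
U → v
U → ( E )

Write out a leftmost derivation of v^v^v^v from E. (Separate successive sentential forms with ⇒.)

E ⇒ Z ⇒ Z^U ⇒ Z^U^U ⇒ Z^U^U^U ⇒ U^U^U^U ⇒ v^U^U^U ⇒ v^v^U^U ⇒ v^v^v^U ⇒ v^v^v^v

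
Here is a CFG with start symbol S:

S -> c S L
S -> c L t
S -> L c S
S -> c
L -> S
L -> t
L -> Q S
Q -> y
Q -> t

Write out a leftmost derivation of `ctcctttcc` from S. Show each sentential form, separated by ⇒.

S ⇒ LcS   [S -> L c S]
LcS ⇒ ScS   [L -> S]
ScS ⇒ cSLcS   [S -> c S L]
cSLcS ⇒ cLcSLcS   [S -> L c S]
cLcSLcS ⇒ ctcSLcS   [L -> t]
ctcSLcS ⇒ ctccLtLcS   [S -> c L t]
ctccLtLcS ⇒ ctccttLcS   [L -> t]
ctccttLcS ⇒ ctcctttcS   [L -> t]
ctcctttcS ⇒ ctcctttcc   [S -> c]

S ⇒ LcS ⇒ ScS ⇒ cSLcS ⇒ cLcSLcS ⇒ ctcSLcS ⇒ ctccLtLcS ⇒ ctccttLcS ⇒ ctcctttcS ⇒ ctcctttcc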